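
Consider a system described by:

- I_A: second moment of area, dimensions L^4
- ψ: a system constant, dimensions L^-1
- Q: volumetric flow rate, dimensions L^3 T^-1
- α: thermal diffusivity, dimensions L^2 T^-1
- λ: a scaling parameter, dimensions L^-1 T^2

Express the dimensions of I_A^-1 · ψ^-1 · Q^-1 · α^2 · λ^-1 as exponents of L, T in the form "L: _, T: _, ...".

Collect each base-dimension exponent across the product:
  L: −(4) − (-1) − (3) + 2·(2) − (-1) = -1
  T: −(0) − (0) − (-1) + 2·(-1) − (2) = -3
So the dimensions are [L⁻¹ T⁻³].

L: -1, T: -3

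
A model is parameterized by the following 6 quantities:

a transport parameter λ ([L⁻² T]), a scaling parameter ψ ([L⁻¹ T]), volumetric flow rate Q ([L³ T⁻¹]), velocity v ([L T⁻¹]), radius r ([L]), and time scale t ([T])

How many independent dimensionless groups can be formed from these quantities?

There are 6 variables and 2 base dimensions (L, T).
The dimension matrix has rank 2.
Independent dimensionless groups: 6 − 2 = 4.

4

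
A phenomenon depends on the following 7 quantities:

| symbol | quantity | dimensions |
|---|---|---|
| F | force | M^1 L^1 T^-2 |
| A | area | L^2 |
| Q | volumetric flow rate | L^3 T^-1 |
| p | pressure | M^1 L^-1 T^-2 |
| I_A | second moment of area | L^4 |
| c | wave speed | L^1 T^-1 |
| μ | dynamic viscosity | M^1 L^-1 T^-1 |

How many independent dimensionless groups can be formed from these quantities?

There are 7 variables and 3 base dimensions (M, L, T).
The dimension matrix has rank 3.
Independent dimensionless groups: 7 − 3 = 4.

4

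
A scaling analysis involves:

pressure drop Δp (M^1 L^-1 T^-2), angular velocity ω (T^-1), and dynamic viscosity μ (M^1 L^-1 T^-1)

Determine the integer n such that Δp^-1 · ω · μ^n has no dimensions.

Balance the M exponent: (1)·n from μ, plus −(1) + (0) = -1 from the rest, must sum to zero.
n − 1 = 0, so n = 1.

1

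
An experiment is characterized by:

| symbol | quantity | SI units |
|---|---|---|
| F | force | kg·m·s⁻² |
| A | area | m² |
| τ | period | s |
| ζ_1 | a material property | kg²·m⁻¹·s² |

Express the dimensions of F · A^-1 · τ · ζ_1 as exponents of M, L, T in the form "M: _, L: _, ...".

M: 3, L: -2, T: 1

Collect each base-dimension exponent across the product:
  M: (1) − (0) + (0) + (2) = 3
  L: (1) − (2) + (0) + (-1) = -2
  T: (-2) − (0) + (1) + (2) = 1
So the dimensions are [M³ L⁻² T].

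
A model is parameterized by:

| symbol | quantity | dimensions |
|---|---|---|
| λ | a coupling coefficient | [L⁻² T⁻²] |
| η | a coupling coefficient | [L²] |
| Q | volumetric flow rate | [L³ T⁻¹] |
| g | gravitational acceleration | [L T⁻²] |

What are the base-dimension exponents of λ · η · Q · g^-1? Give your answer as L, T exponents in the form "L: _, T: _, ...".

L: 2, T: -1

Collect each base-dimension exponent across the product:
  L: (-2) + (2) + (3) − (1) = 2
  T: (-2) + (0) + (-1) − (-2) = -1
So the dimensions are [L² T⁻¹].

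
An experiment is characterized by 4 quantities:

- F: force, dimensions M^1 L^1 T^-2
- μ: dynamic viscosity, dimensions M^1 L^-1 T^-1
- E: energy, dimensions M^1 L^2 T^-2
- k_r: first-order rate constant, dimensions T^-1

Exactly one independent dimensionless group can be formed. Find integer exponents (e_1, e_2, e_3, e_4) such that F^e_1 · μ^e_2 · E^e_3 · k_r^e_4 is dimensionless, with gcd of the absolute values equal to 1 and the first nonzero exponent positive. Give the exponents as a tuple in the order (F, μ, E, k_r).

M: e_1·(1) + e_2·(1) + e_3·(1) + e_4·(0) = 0
L: e_1·(1) + e_2·(-1) + e_3·(2) + e_4·(0) = 0
T: e_1·(-2) + e_2·(-1) + e_3·(-2) + e_4·(-1) = 0
Solving this homogeneous linear system for the smallest-integer solution (first nonzero entry positive) gives (3, -1, -2, -1).

(3, -1, -2, -1)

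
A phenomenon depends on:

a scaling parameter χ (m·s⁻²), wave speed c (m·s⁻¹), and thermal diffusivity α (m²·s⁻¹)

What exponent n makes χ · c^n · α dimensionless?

Balance the L exponent: (1)·n from c, plus (1) + (2) = 3 from the rest, must sum to zero.
n + 3 = 0, so n = -3.

-3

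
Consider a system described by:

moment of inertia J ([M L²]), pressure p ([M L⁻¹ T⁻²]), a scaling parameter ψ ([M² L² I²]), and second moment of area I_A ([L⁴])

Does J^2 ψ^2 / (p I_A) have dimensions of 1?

no

Sum the exponent of each base dimension across the product:
  M: 2·[J]_M − [p]_M + 2·[ψ]_M − [I_A]_M = 2·(1) − (1) + 2·(2) − (0) = 5
  L: 2·[J]_L − [p]_L + 2·[ψ]_L − [I_A]_L = 2·(2) − (-1) + 2·(2) − (4) = 5
  T: 2·[J]_T − [p]_T + 2·[ψ]_T − [I_A]_T = 2·(0) − (-2) + 2·(0) − (0) = 2
  I: 2·[J]_I − [p]_I + 2·[ψ]_I − [I_A]_I = 2·(0) − (0) + 2·(2) − (0) = 4
Net dimensions [M⁵ L⁵ T² I⁴] ≠ [1] — not dimensionless.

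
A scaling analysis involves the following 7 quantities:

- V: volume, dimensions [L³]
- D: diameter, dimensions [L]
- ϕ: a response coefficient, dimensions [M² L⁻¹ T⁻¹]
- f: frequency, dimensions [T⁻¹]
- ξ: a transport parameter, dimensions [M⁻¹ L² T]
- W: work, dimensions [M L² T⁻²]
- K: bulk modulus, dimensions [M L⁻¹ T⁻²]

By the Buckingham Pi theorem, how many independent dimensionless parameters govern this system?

There are 7 variables and 3 base dimensions (M, L, T).
The dimension matrix has rank 3.
Independent dimensionless groups: 7 − 3 = 4.

4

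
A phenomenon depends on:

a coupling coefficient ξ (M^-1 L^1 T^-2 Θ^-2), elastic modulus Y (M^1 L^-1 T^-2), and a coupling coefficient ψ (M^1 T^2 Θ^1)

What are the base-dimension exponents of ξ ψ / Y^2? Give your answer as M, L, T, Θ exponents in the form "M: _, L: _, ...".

M: -2, L: 3, T: 4, Θ: -1

Collect each base-dimension exponent across the product:
  M: (-1) − 2·(1) + (1) = -2
  L: (1) − 2·(-1) + (0) = 3
  T: (-2) − 2·(-2) + (2) = 4
  Θ: (-2) − 2·(0) + (1) = -1
So the dimensions are [M⁻² L³ T⁴ Θ⁻¹].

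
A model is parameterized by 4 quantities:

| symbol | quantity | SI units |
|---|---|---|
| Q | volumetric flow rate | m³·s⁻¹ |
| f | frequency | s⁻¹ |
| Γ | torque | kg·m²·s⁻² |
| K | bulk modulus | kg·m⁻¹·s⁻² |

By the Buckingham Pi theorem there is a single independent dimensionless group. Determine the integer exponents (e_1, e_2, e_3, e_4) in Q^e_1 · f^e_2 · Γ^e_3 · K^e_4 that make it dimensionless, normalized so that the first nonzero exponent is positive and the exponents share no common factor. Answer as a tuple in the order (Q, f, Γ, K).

(1, -1, -1, 1)

M: e_1·(0) + e_2·(0) + e_3·(1) + e_4·(1) = 0
L: e_1·(3) + e_2·(0) + e_3·(2) + e_4·(-1) = 0
T: e_1·(-1) + e_2·(-1) + e_3·(-2) + e_4·(-2) = 0
Solving this homogeneous linear system for the smallest-integer solution (first nonzero entry positive) gives (1, -1, -1, 1).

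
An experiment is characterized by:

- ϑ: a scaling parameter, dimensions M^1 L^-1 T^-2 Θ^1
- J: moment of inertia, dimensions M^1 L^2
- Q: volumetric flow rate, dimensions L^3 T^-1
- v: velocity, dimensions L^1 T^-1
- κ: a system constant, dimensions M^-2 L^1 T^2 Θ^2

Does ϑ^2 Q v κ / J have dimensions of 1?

Sum the exponent of each base dimension across the product:
  M: 2·[ϑ]_M − [J]_M + [Q]_M + [v]_M + [κ]_M = 2·(1) − (1) + (0) + (0) + (-2) = -1
  L: 2·[ϑ]_L − [J]_L + [Q]_L + [v]_L + [κ]_L = 2·(-1) − (2) + (3) + (1) + (1) = 1
  T: 2·[ϑ]_T − [J]_T + [Q]_T + [v]_T + [κ]_T = 2·(-2) − (0) + (-1) + (-1) + (2) = -4
  Θ: 2·[ϑ]_Θ − [J]_Θ + [Q]_Θ + [v]_Θ + [κ]_Θ = 2·(1) − (0) + (0) + (0) + (2) = 4
Net dimensions [M⁻¹ L T⁻⁴ Θ⁴] ≠ [1] — not dimensionless.

no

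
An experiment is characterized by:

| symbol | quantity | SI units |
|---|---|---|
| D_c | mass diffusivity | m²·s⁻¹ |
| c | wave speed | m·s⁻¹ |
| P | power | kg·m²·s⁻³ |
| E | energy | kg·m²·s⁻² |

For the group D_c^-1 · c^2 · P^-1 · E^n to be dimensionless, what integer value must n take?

Balance the M exponent: (1)·n from E, plus −(0) + 2·(0) − (1) = -1 from the rest, must sum to zero.
n − 1 = 0, so n = 1.

1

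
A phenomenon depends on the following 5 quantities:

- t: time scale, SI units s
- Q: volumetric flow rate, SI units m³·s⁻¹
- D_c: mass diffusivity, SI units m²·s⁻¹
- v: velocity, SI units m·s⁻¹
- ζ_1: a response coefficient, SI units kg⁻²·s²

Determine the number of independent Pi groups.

2

There are 5 variables and 3 base dimensions (M, L, T).
The dimension matrix has rank 3.
Independent dimensionless groups: 5 − 3 = 2.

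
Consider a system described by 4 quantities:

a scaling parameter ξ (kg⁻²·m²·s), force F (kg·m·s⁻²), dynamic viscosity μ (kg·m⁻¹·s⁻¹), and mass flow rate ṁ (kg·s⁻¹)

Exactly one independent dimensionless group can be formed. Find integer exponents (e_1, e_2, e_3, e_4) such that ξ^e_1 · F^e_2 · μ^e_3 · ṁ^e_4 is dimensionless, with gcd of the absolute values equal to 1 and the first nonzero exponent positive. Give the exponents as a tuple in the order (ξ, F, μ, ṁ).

M: e_1·(-2) + e_2·(1) + e_3·(1) + e_4·(1) = 0
L: e_1·(2) + e_2·(1) + e_3·(-1) + e_4·(0) = 0
T: e_1·(1) + e_2·(-2) + e_3·(-1) + e_4·(-1) = 0
Solving this homogeneous linear system for the smallest-integer solution (first nonzero entry positive) gives (1, -1, 1, 2).

(1, -1, 1, 2)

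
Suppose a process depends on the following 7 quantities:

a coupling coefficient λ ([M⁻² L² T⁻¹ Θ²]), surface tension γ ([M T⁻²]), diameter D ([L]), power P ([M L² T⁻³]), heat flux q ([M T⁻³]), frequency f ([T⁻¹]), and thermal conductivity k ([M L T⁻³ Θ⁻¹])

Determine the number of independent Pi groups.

3

There are 7 variables and 4 base dimensions (M, L, T, Θ).
The dimension matrix has rank 4.
Independent dimensionless groups: 7 − 4 = 3.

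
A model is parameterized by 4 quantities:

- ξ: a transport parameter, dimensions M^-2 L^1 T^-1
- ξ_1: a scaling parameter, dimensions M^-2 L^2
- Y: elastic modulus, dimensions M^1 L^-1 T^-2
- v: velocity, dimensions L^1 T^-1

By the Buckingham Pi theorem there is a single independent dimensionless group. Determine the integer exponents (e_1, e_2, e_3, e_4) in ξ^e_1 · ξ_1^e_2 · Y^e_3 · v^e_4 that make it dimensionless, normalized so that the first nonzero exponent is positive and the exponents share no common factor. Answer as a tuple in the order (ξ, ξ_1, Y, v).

(2, -3, -2, 2)

M: e_1·(-2) + e_2·(-2) + e_3·(1) + e_4·(0) = 0
L: e_1·(1) + e_2·(2) + e_3·(-1) + e_4·(1) = 0
T: e_1·(-1) + e_2·(0) + e_3·(-2) + e_4·(-1) = 0
Solving this homogeneous linear system for the smallest-integer solution (first nonzero entry positive) gives (2, -3, -2, 2).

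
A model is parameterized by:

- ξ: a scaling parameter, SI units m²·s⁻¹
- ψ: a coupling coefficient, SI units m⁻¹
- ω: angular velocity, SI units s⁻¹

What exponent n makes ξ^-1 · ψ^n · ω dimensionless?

-2

Balance the L exponent: (-1)·n from ψ, plus −(2) + (0) = -2 from the rest, must sum to zero.
−n − 2 = 0, so n = -2.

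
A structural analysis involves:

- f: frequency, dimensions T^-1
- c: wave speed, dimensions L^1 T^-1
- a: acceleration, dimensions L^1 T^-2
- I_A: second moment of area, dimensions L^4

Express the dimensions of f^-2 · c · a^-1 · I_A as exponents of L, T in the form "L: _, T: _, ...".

L: 4, T: 3

Collect each base-dimension exponent across the product:
  L: −2·(0) + (1) − (1) + (4) = 4
  T: −2·(-1) + (-1) − (-2) + (0) = 3
So the dimensions are [L⁴ T³].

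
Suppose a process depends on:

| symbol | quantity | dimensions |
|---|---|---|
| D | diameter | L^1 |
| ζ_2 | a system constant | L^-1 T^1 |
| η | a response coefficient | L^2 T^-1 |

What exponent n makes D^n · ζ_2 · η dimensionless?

Balance the L exponent: (1)·n from D, plus (-1) + (2) = 1 from the rest, must sum to zero.
n + 1 = 0, so n = -1.

-1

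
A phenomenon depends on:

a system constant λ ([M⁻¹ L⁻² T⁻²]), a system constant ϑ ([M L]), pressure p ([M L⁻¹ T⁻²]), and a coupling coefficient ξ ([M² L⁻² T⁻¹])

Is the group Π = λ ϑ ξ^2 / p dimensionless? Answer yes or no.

no

Sum the exponent of each base dimension across the product:
  M: [λ]_M + [ϑ]_M − [p]_M + 2·[ξ]_M = (-1) + (1) − (1) + 2·(2) = 3
  L: [λ]_L + [ϑ]_L − [p]_L + 2·[ξ]_L = (-2) + (1) − (-1) + 2·(-2) = -4
  T: [λ]_T + [ϑ]_T − [p]_T + 2·[ξ]_T = (-2) + (0) − (-2) + 2·(-1) = -2
Net dimensions [M³ L⁻⁴ T⁻²] ≠ [1] — not dimensionless.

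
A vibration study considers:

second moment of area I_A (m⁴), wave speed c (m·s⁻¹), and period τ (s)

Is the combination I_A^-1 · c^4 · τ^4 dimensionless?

Sum the exponent of each base dimension across the product:
  L: −[I_A]_L + 4·[c]_L + 4·[τ]_L = −(4) + 4·(1) + 4·(0) = 0
  T: −[I_A]_T + 4·[c]_T + 4·[τ]_T = −(0) + 4·(-1) + 4·(1) = 0
All base exponents vanish — dimensionless.

yes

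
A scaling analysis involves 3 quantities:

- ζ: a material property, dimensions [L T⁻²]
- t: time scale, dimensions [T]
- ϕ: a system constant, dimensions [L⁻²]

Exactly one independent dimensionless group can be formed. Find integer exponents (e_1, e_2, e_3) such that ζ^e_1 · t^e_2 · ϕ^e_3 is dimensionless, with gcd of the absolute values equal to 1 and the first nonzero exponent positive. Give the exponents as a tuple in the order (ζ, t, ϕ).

(2, 4, 1)

L: e_1·(1) + e_2·(0) + e_3·(-2) = 0
T: e_1·(-2) + e_2·(1) + e_3·(0) = 0
Solving this homogeneous linear system for the smallest-integer solution (first nonzero entry positive) gives (2, 4, 1).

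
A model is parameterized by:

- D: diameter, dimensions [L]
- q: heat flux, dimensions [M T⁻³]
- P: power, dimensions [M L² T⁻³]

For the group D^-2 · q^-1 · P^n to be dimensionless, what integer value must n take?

Balance the M exponent: (1)·n from P, plus −2·(0) − (1) = -1 from the rest, must sum to zero.
n − 1 = 0, so n = 1.

1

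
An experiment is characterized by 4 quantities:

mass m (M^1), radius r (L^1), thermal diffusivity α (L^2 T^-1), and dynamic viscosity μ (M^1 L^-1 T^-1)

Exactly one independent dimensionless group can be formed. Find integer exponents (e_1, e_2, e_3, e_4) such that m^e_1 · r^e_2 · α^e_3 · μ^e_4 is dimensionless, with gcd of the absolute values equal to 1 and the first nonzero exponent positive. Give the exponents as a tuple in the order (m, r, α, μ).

M: e_1·(1) + e_2·(0) + e_3·(0) + e_4·(1) = 0
L: e_1·(0) + e_2·(1) + e_3·(2) + e_4·(-1) = 0
T: e_1·(0) + e_2·(0) + e_3·(-1) + e_4·(-1) = 0
Solving this homogeneous linear system for the smallest-integer solution (first nonzero entry positive) gives (1, -3, 1, -1).

(1, -3, 1, -1)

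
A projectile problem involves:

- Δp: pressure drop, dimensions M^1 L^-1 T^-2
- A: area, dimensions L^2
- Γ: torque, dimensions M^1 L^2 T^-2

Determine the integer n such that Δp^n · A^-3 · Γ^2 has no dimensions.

-2

Balance the M exponent: (1)·n from Δp, plus −3·(0) + 2·(1) = 2 from the rest, must sum to zero.
n + 2 = 0, so n = -2.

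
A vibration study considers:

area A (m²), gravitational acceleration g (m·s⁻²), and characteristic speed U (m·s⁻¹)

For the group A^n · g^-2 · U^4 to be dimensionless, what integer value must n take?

-1

Balance the L exponent: (2)·n from A, plus −2·(1) + 4·(1) = 2 from the rest, must sum to zero.
2n + 2 = 0, so n = -1.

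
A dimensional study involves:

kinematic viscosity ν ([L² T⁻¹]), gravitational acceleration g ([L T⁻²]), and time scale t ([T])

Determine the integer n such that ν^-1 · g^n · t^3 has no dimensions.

2

Balance the L exponent: (1)·n from g, plus −(2) + 3·(0) = -2 from the rest, must sum to zero.
n − 2 = 0, so n = 2.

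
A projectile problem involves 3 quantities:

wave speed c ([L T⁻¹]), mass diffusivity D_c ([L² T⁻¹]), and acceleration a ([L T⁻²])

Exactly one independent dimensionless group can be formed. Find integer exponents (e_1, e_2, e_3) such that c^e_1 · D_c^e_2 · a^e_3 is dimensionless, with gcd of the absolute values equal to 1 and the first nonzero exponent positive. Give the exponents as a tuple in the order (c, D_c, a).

L: e_1·(1) + e_2·(2) + e_3·(1) = 0
T: e_1·(-1) + e_2·(-1) + e_3·(-2) = 0
Solving this homogeneous linear system for the smallest-integer solution (first nonzero entry positive) gives (3, -1, -1).

(3, -1, -1)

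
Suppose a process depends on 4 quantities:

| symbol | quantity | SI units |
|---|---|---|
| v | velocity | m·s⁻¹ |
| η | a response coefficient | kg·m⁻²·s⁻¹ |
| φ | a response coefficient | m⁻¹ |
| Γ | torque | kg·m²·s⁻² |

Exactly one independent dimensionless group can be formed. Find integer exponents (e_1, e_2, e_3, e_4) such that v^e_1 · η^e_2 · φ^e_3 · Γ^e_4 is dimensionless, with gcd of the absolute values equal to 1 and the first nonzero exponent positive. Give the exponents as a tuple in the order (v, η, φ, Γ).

(1, 1, -3, -1)

M: e_1·(0) + e_2·(1) + e_3·(0) + e_4·(1) = 0
L: e_1·(1) + e_2·(-2) + e_3·(-1) + e_4·(2) = 0
T: e_1·(-1) + e_2·(-1) + e_3·(0) + e_4·(-2) = 0
Solving this homogeneous linear system for the smallest-integer solution (first nonzero entry positive) gives (1, 1, -3, -1).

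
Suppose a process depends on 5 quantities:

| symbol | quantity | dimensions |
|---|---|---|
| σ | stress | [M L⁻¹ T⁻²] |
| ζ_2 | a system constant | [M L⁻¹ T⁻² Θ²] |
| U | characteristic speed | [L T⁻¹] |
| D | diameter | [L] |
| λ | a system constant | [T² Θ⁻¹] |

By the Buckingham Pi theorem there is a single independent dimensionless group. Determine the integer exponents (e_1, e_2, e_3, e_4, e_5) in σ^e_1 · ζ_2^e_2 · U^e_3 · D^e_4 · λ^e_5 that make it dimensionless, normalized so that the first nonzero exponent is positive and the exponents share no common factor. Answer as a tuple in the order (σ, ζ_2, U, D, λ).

M: e_1·(1) + e_2·(1) + e_3·(0) + e_4·(0) + e_5·(0) = 0
L: e_1·(-1) + e_2·(-1) + e_3·(1) + e_4·(1) + e_5·(0) = 0
T: e_1·(-2) + e_2·(-2) + e_3·(-1) + e_4·(0) + e_5·(2) = 0
Θ: e_1·(0) + e_2·(2) + e_3·(0) + e_4·(0) + e_5·(-1) = 0
Solving this homogeneous linear system for the smallest-integer solution (first nonzero entry positive) gives (1, -1, -4, 4, -2).

(1, -1, -4, 4, -2)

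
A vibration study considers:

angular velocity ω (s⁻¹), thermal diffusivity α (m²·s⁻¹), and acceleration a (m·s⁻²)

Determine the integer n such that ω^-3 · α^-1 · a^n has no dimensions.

2

Balance the L exponent: (1)·n from a, plus −3·(0) − (2) = -2 from the rest, must sum to zero.
n − 2 = 0, so n = 2.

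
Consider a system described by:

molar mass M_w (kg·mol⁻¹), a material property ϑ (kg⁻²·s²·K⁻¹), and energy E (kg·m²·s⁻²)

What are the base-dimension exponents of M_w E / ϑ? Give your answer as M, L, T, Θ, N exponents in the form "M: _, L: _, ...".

Collect each base-dimension exponent across the product:
  M: (1) − (-2) + (1) = 4
  L: (0) − (0) + (2) = 2
  T: (0) − (2) + (-2) = -4
  Θ: (0) − (-1) + (0) = 1
  N: (-1) − (0) + (0) = -1
So the dimensions are [M⁴ L² T⁻⁴ Θ N⁻¹].

M: 4, L: 2, T: -4, Θ: 1, N: -1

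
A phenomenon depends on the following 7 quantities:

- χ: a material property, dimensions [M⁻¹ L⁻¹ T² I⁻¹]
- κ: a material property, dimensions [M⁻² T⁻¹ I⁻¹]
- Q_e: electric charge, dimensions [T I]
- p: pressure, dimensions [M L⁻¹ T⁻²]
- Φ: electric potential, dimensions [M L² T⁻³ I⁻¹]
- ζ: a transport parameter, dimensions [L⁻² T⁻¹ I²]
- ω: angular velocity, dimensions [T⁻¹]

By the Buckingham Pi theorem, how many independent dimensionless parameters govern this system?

There are 7 variables and 4 base dimensions (M, L, T, I).
The dimension matrix has rank 4.
Independent dimensionless groups: 7 − 4 = 3.

3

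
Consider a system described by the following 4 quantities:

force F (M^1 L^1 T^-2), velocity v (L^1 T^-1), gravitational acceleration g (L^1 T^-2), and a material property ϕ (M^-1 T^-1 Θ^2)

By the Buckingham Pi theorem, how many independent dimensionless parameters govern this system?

0

There are 4 variables and 4 base dimensions (M, L, T, Θ).
The dimension matrix has rank 4.
Independent dimensionless groups: 4 − 4 = 0.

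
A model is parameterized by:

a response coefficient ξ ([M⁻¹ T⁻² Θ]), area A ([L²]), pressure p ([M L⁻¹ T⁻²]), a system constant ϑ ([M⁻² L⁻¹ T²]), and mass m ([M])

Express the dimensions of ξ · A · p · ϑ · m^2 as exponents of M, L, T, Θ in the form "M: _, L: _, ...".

M: 0, L: 0, T: -2, Θ: 1

Collect each base-dimension exponent across the product:
  M: (-1) + (0) + (1) + (-2) + 2·(1) = 0
  L: (0) + (2) + (-1) + (-1) + 2·(0) = 0
  T: (-2) + (0) + (-2) + (2) + 2·(0) = -2
  Θ: (1) + (0) + (0) + (0) + 2·(0) = 1
So the dimensions are [T⁻² Θ].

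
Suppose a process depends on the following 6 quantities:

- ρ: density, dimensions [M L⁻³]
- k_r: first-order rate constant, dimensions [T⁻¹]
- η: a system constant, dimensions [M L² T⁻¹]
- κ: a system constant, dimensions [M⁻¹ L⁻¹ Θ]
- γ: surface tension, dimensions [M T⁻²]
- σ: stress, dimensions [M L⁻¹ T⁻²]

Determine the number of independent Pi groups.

There are 6 variables and 4 base dimensions (M, L, T, Θ).
The dimension matrix has rank 4.
Independent dimensionless groups: 6 − 4 = 2.

2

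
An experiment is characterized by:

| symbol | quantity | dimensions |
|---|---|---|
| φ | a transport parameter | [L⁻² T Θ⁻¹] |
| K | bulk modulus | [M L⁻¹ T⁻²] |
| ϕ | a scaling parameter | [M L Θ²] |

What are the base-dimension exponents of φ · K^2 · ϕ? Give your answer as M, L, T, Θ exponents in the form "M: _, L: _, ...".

M: 3, L: -3, T: -3, Θ: 1

Collect each base-dimension exponent across the product:
  M: (0) + 2·(1) + (1) = 3
  L: (-2) + 2·(-1) + (1) = -3
  T: (1) + 2·(-2) + (0) = -3
  Θ: (-1) + 2·(0) + (2) = 1
So the dimensions are [M³ L⁻³ T⁻³ Θ].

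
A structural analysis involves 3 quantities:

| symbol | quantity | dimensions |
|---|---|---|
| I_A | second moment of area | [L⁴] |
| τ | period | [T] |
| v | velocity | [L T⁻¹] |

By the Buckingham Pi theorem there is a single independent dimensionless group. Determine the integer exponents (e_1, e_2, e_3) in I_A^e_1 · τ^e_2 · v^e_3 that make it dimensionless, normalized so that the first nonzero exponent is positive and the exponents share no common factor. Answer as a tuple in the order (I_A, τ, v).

(1, -4, -4)

L: e_1·(4) + e_2·(0) + e_3·(1) = 0
T: e_1·(0) + e_2·(1) + e_3·(-1) = 0
Solving this homogeneous linear system for the smallest-integer solution (first nonzero entry positive) gives (1, -4, -4).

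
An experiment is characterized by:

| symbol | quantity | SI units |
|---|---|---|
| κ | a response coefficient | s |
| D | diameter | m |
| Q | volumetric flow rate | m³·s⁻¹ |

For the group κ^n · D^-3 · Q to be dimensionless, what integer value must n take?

Balance the T exponent: (1)·n from κ, plus −3·(0) + (-1) = -1 from the rest, must sum to zero.
n − 1 = 0, so n = 1.

1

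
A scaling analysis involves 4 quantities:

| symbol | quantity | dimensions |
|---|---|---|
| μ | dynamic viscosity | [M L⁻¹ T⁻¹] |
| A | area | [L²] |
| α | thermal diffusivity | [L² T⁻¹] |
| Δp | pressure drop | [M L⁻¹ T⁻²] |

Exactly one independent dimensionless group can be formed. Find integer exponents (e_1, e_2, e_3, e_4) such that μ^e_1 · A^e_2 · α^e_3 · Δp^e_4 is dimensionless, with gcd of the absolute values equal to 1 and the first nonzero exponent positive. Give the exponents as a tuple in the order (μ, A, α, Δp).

(1, -1, 1, -1)

M: e_1·(1) + e_2·(0) + e_3·(0) + e_4·(1) = 0
L: e_1·(-1) + e_2·(2) + e_3·(2) + e_4·(-1) = 0
T: e_1·(-1) + e_2·(0) + e_3·(-1) + e_4·(-2) = 0
Solving this homogeneous linear system for the smallest-integer solution (first nonzero entry positive) gives (1, -1, 1, -1).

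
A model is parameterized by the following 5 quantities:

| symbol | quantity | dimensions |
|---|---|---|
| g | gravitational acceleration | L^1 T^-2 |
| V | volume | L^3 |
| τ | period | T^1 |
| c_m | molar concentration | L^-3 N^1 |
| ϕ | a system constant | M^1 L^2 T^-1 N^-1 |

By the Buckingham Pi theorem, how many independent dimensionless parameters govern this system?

1

There are 5 variables and 4 base dimensions (M, L, T, N).
The dimension matrix has rank 4.
Independent dimensionless groups: 5 − 4 = 1.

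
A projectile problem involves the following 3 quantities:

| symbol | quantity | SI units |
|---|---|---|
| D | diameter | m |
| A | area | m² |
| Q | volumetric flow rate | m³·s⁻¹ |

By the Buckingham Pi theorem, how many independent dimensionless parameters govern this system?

There are 3 variables and 2 base dimensions (L, T).
The dimension matrix has rank 2.
Independent dimensionless groups: 3 − 2 = 1.

1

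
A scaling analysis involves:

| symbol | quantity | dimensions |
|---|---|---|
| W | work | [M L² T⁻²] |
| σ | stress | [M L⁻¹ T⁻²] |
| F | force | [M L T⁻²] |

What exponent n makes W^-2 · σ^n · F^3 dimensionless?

-1

Balance the M exponent: (1)·n from σ, plus −2·(1) + 3·(1) = 1 from the rest, must sum to zero.
n + 1 = 0, so n = -1.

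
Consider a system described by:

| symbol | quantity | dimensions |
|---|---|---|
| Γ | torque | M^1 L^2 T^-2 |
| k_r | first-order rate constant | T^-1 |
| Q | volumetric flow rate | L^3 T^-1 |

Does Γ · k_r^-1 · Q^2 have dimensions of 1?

Sum the exponent of each base dimension across the product:
  M: [Γ]_M − [k_r]_M + 2·[Q]_M = (1) − (0) + 2·(0) = 1
  L: [Γ]_L − [k_r]_L + 2·[Q]_L = (2) − (0) + 2·(3) = 8
  T: [Γ]_T − [k_r]_T + 2·[Q]_T = (-2) − (-1) + 2·(-1) = -3
Net dimensions [M L⁸ T⁻³] ≠ [1] — not dimensionless.

no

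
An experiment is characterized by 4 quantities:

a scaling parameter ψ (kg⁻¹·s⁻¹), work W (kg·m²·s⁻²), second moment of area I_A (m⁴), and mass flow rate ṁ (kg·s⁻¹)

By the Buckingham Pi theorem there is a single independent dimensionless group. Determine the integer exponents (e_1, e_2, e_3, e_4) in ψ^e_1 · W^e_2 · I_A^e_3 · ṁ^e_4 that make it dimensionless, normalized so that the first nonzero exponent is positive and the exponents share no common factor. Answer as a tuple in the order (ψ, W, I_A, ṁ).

(1, -2, 1, 3)

M: e_1·(-1) + e_2·(1) + e_3·(0) + e_4·(1) = 0
L: e_1·(0) + e_2·(2) + e_3·(4) + e_4·(0) = 0
T: e_1·(-1) + e_2·(-2) + e_3·(0) + e_4·(-1) = 0
Solving this homogeneous linear system for the smallest-integer solution (first nonzero entry positive) gives (1, -2, 1, 3).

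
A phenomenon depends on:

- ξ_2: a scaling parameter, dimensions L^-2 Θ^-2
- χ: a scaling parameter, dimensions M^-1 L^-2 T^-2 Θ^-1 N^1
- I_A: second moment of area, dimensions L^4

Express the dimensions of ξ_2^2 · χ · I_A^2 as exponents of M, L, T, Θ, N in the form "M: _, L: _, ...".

Collect each base-dimension exponent across the product:
  M: 2·(0) + (-1) + 2·(0) = -1
  L: 2·(-2) + (-2) + 2·(4) = 2
  T: 2·(0) + (-2) + 2·(0) = -2
  Θ: 2·(-2) + (-1) + 2·(0) = -5
  N: 2·(0) + (1) + 2·(0) = 1
So the dimensions are [M⁻¹ L² T⁻² Θ⁻⁵ N].

M: -1, L: 2, T: -2, Θ: -5, N: 1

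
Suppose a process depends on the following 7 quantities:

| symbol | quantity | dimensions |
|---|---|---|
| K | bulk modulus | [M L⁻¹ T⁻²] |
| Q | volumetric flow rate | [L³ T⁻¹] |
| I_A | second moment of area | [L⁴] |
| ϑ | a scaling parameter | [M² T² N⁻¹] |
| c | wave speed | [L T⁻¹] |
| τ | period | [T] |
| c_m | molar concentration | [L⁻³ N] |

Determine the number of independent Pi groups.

3

There are 7 variables and 4 base dimensions (M, L, T, N).
The dimension matrix has rank 4.
Independent dimensionless groups: 7 − 4 = 3.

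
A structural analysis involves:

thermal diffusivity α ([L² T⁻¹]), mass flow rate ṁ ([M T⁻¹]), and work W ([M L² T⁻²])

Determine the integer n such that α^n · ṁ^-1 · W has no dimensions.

-1

Balance the L exponent: (2)·n from α, plus −(0) + (2) = 2 from the rest, must sum to zero.
2n + 2 = 0, so n = -1.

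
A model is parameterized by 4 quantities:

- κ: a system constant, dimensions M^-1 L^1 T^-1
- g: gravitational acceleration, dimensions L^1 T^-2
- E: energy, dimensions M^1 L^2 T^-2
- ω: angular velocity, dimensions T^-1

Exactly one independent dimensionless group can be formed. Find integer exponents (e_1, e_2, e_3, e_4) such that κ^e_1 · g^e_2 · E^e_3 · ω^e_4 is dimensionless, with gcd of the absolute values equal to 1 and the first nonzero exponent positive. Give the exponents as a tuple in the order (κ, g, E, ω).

M: e_1·(-1) + e_2·(0) + e_3·(1) + e_4·(0) = 0
L: e_1·(1) + e_2·(1) + e_3·(2) + e_4·(0) = 0
T: e_1·(-1) + e_2·(-2) + e_3·(-2) + e_4·(-1) = 0
Solving this homogeneous linear system for the smallest-integer solution (first nonzero entry positive) gives (1, -3, 1, 3).

(1, -3, 1, 3)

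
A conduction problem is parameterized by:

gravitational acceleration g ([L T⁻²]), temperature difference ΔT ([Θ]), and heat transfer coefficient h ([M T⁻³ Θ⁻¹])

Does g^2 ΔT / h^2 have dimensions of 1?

no

Sum the exponent of each base dimension across the product:
  M: 2·[g]_M + [ΔT]_M − 2·[h]_M = 2·(0) + (0) − 2·(1) = -2
  L: 2·[g]_L + [ΔT]_L − 2·[h]_L = 2·(1) + (0) − 2·(0) = 2
  T: 2·[g]_T + [ΔT]_T − 2·[h]_T = 2·(-2) + (0) − 2·(-3) = 2
  Θ: 2·[g]_Θ + [ΔT]_Θ − 2·[h]_Θ = 2·(0) + (1) − 2·(-1) = 3
Net dimensions [M⁻² L² T² Θ³] ≠ [1] — not dimensionless.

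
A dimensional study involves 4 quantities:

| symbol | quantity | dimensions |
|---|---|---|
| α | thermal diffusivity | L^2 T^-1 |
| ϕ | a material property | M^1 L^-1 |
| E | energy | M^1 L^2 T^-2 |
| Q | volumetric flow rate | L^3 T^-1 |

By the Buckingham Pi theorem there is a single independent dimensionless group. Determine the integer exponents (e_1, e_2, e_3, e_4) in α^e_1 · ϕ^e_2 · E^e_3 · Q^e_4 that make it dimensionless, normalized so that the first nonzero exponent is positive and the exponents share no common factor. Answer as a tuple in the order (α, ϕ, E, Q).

(3, 1, -1, -1)

M: e_1·(0) + e_2·(1) + e_3·(1) + e_4·(0) = 0
L: e_1·(2) + e_2·(-1) + e_3·(2) + e_4·(3) = 0
T: e_1·(-1) + e_2·(0) + e_3·(-2) + e_4·(-1) = 0
Solving this homogeneous linear system for the smallest-integer solution (first nonzero entry positive) gives (3, 1, -1, -1).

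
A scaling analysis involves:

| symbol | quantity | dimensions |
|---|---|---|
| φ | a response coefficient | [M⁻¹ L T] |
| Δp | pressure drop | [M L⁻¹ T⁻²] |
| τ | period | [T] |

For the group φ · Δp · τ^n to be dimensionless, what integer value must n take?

Balance the T exponent: (1)·n from τ, plus (1) + (-2) = -1 from the rest, must sum to zero.
n − 1 = 0, so n = 1.

1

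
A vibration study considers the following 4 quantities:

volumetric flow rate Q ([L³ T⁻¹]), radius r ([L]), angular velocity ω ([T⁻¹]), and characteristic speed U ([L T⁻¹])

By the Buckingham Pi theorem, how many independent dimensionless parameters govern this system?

There are 4 variables and 2 base dimensions (L, T).
The dimension matrix has rank 2.
Independent dimensionless groups: 4 − 2 = 2.

2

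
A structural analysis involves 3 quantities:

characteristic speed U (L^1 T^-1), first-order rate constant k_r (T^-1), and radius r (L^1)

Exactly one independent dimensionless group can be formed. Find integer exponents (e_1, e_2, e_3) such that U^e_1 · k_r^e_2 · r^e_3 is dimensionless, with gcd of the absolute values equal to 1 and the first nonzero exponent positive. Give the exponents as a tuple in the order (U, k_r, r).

(1, -1, -1)

L: e_1·(1) + e_2·(0) + e_3·(1) = 0
T: e_1·(-1) + e_2·(-1) + e_3·(0) = 0
Solving this homogeneous linear system for the smallest-integer solution (first nonzero entry positive) gives (1, -1, -1).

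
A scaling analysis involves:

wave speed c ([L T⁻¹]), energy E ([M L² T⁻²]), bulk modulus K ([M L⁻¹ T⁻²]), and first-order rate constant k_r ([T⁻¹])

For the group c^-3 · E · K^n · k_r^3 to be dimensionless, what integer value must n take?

Balance the M exponent: (1)·n from K, plus −3·(0) + (1) + 3·(0) = 1 from the rest, must sum to zero.
n + 1 = 0, so n = -1.

-1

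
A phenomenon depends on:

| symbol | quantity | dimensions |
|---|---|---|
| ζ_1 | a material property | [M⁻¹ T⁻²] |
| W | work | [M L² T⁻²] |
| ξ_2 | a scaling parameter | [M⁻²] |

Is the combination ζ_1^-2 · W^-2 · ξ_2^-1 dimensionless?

no

Sum the exponent of each base dimension across the product:
  M: −2·[ζ_1]_M − 2·[W]_M − [ξ_2]_M = −2·(-1) − 2·(1) − (-2) = 2
  L: −2·[ζ_1]_L − 2·[W]_L − [ξ_2]_L = −2·(0) − 2·(2) − (0) = -4
  T: −2·[ζ_1]_T − 2·[W]_T − [ξ_2]_T = −2·(-2) − 2·(-2) − (0) = 8
Net dimensions [M² L⁻⁴ T⁸] ≠ [1] — not dimensionless.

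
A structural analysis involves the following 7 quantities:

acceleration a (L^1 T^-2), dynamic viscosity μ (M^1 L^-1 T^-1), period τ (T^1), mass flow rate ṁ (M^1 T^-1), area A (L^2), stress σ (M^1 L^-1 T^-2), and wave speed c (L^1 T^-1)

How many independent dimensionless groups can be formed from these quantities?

There are 7 variables and 3 base dimensions (M, L, T).
The dimension matrix has rank 3.
Independent dimensionless groups: 7 − 3 = 4.

4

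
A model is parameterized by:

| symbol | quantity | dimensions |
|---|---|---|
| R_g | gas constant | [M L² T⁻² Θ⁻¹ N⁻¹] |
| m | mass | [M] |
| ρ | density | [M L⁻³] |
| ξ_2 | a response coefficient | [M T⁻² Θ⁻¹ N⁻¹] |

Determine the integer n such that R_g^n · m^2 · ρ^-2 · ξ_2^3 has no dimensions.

Balance the M exponent: (1)·n from R_g, plus 2·(1) − 2·(1) + 3·(1) = 3 from the rest, must sum to zero.
n + 3 = 0, so n = -3.

-3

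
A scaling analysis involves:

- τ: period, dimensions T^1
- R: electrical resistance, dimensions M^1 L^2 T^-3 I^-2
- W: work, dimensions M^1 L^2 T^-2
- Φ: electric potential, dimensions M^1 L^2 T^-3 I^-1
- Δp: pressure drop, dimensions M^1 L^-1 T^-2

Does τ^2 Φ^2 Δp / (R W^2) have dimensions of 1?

no

Sum the exponent of each base dimension across the product:
  M: 2·[τ]_M − [R]_M − 2·[W]_M + 2·[Φ]_M + [Δp]_M = 2·(0) − (1) − 2·(1) + 2·(1) + (1) = 0
  L: 2·[τ]_L − [R]_L − 2·[W]_L + 2·[Φ]_L + [Δp]_L = 2·(0) − (2) − 2·(2) + 2·(2) + (-1) = -3
  T: 2·[τ]_T − [R]_T − 2·[W]_T + 2·[Φ]_T + [Δp]_T = 2·(1) − (-3) − 2·(-2) + 2·(-3) + (-2) = 1
  I: 2·[τ]_I − [R]_I − 2·[W]_I + 2·[Φ]_I + [Δp]_I = 2·(0) − (-2) − 2·(0) + 2·(-1) + (0) = 0
Net dimensions [L⁻³ T] ≠ [1] — not dimensionless.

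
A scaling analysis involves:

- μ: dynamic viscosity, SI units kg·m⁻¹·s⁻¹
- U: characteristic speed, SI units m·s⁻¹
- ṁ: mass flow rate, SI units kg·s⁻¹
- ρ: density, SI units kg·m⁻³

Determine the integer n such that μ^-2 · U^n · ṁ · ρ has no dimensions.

1

Balance the L exponent: (1)·n from U, plus −2·(-1) + (0) + (-3) = -1 from the rest, must sum to zero.
n − 1 = 0, so n = 1.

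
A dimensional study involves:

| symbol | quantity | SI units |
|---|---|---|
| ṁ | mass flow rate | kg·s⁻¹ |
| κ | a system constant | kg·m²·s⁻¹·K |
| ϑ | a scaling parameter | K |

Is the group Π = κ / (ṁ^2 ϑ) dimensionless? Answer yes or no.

Sum the exponent of each base dimension across the product:
  M: −2·[ṁ]_M + [κ]_M − [ϑ]_M = −2·(1) + (1) − (0) = -1
  L: −2·[ṁ]_L + [κ]_L − [ϑ]_L = −2·(0) + (2) − (0) = 2
  T: −2·[ṁ]_T + [κ]_T − [ϑ]_T = −2·(-1) + (-1) − (0) = 1
  Θ: −2·[ṁ]_Θ + [κ]_Θ − [ϑ]_Θ = −2·(0) + (1) − (1) = 0
Net dimensions [M⁻¹ L² T] ≠ [1] — not dimensionless.

no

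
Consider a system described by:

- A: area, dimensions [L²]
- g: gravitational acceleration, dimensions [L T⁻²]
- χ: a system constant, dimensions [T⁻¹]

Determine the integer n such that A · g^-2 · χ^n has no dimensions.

4

Balance the T exponent: (-1)·n from χ, plus (0) − 2·(-2) = 4 from the rest, must sum to zero.
−n + 4 = 0, so n = 4.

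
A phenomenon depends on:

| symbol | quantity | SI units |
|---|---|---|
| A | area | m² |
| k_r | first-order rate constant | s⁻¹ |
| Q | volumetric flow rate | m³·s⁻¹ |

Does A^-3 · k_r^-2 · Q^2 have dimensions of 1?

yes

Sum the exponent of each base dimension across the product:
  M: −3·[A]_M − 2·[k_r]_M + 2·[Q]_M = −3·(0) − 2·(0) + 2·(0) = 0
  L: −3·[A]_L − 2·[k_r]_L + 2·[Q]_L = −3·(2) − 2·(0) + 2·(3) = 0
  T: −3·[A]_T − 2·[k_r]_T + 2·[Q]_T = −3·(0) − 2·(-1) + 2·(-1) = 0
All base exponents vanish — dimensionless.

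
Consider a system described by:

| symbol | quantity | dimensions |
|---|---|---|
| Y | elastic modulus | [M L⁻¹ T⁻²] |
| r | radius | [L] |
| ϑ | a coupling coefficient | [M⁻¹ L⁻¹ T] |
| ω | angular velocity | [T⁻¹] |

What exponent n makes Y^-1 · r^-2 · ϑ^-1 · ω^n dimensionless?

Balance the T exponent: (-1)·n from ω, plus −(-2) − 2·(0) − (1) = 1 from the rest, must sum to zero.
−n + 1 = 0, so n = 1.

1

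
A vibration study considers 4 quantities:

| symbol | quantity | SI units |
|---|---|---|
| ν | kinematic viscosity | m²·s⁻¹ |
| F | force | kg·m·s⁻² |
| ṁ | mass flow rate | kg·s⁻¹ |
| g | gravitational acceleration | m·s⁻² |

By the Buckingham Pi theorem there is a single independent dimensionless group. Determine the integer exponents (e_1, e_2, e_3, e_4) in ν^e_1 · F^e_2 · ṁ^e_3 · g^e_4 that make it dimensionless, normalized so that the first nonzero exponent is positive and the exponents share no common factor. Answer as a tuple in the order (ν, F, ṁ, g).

M: e_1·(0) + e_2·(1) + e_3·(1) + e_4·(0) = 0
L: e_1·(2) + e_2·(1) + e_3·(0) + e_4·(1) = 0
T: e_1·(-1) + e_2·(-2) + e_3·(-1) + e_4·(-2) = 0
Solving this homogeneous linear system for the smallest-integer solution (first nonzero entry positive) gives (1, -3, 3, 1).

(1, -3, 3, 1)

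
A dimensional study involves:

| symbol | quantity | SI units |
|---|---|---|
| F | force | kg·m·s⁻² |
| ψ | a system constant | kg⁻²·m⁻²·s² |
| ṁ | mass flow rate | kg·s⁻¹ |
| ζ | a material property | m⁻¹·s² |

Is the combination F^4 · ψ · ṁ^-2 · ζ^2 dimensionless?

Sum the exponent of each base dimension across the product:
  M: 4·[F]_M + [ψ]_M − 2·[ṁ]_M + 2·[ζ]_M = 4·(1) + (-2) − 2·(1) + 2·(0) = 0
  L: 4·[F]_L + [ψ]_L − 2·[ṁ]_L + 2·[ζ]_L = 4·(1) + (-2) − 2·(0) + 2·(-1) = 0
  T: 4·[F]_T + [ψ]_T − 2·[ṁ]_T + 2·[ζ]_T = 4·(-2) + (2) − 2·(-1) + 2·(2) = 0
All base exponents vanish — dimensionless.

yes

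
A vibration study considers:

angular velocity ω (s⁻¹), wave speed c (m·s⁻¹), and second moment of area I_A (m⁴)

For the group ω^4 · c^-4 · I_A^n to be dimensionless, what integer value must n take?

1

Balance the L exponent: (4)·n from I_A, plus 4·(0) − 4·(1) = -4 from the rest, must sum to zero.
4n − 4 = 0, so n = 1.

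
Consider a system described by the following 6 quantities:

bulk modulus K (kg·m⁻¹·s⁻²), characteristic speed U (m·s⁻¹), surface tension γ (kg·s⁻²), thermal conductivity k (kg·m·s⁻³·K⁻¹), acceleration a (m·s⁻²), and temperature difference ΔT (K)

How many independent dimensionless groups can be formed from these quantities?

There are 6 variables and 4 base dimensions (M, L, T, Θ).
The dimension matrix has rank 4.
Independent dimensionless groups: 6 − 4 = 2.

2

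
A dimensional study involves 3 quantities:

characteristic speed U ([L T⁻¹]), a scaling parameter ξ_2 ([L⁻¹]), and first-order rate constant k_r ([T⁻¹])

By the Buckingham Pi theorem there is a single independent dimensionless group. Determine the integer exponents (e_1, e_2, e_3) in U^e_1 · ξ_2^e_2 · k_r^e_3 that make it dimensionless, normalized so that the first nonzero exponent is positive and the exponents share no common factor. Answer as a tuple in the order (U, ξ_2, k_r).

(1, 1, -1)

L: e_1·(1) + e_2·(-1) + e_3·(0) = 0
T: e_1·(-1) + e_2·(0) + e_3·(-1) = 0
Solving this homogeneous linear system for the smallest-integer solution (first nonzero entry positive) gives (1, 1, -1).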